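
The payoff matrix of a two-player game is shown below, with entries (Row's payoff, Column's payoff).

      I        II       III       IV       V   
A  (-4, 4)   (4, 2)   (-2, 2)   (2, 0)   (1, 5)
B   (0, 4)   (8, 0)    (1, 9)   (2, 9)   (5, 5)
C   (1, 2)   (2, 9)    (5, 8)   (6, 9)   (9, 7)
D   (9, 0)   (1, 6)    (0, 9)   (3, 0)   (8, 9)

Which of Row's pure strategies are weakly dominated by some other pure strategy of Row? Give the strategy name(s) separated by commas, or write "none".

B weakly dominates A — I: 0>-4, II: 8>4, III: 1>-2, IV: 2=2, V: 5>1.
Nothing dominates B: A at I (0>-4); C at II (8>2); D at II (8>1).
C: no other strategy beats it everywhere (A at I (1>-4); B at I (1>0); D at II (2>1)).
D: no other strategy beats it everywhere (A at I (9>-4); B at I (9>0); C at I (9>1)).

A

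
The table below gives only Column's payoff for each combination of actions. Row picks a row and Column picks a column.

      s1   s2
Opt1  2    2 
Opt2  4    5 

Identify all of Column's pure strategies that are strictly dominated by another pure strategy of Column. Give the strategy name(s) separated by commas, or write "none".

Nothing dominates s1: s2 at Opt1 (2=2).
s2 is not dominated — it holds its own against s1 at Opt1 (2=2).

none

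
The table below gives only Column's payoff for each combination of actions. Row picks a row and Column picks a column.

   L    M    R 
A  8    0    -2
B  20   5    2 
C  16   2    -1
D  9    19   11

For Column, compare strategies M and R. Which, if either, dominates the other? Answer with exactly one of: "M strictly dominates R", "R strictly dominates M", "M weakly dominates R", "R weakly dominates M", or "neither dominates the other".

M strictly dominates R

Compare M to R across each opponent action: A: 0>-2, B: 5>2, C: 2>-1, D: 19>11.
M gives a strictly higher payoff against each opponent action, so M strictly dominates R.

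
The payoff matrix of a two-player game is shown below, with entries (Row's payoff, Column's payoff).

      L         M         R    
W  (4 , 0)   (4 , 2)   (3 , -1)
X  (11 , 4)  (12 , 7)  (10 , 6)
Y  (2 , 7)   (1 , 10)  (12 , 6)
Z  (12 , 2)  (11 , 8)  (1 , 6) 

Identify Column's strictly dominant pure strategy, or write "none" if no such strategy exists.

M vs L: W: 2>0, X: 7>4, Y: 10>7, Z: 8>2.
M vs R: W: 2>-1, X: 7>6, Y: 10>6, Z: 8>6.
M strictly beats every other strategy against every opponent action, so it is strictly dominant.

M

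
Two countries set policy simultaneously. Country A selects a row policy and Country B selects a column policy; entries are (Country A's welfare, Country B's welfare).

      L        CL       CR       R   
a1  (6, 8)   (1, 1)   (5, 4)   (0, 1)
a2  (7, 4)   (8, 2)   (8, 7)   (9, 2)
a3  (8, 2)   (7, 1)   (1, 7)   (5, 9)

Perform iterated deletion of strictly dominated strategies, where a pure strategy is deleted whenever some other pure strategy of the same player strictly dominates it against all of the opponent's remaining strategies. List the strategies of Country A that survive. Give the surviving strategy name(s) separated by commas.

Country A's strategy a1 is strictly dominated by a2 (L: 7>6, CL: 8>1, CR: 8>5, R: 9>0) and is removed.
Column L is eliminated: CR beats it against every remaining row (a2: 7>4, a3: 7>2).
Row a3 is eliminated: a2 beats it against every remaining column (CL: 8>7, CR: 8>1, R: 9>5).
Country B's strategy CL is strictly dominated by CR (a2: 7>2) and is removed.
Column R is eliminated: CR beats it against every remaining row (a2: 7>2).
Among the remaining strategies, none is strictly dominated by another pure strategy of the same player, so the elimination stops.
Surviving strategies — Country A: {a2}; Country B: {CR}.

a2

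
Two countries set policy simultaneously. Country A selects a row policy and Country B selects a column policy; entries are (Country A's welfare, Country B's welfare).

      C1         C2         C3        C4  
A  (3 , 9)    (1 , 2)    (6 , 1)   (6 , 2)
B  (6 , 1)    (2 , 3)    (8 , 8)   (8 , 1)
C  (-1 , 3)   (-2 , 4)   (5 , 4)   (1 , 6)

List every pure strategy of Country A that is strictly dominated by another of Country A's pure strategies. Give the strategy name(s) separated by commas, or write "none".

A: dominated, since B does at least as well everywhere (C1: 6>3, C2: 2>1, C3: 8>6, C4: 8>6).
B: no other strategy beats it everywhere (A at C1 (6>3); C at C1 (6>-1)).
C: dominated, since A does at least as well everywhere (C1: 3>-1, C2: 1>-2, C3: 6>5, C4: 6>1).

A, C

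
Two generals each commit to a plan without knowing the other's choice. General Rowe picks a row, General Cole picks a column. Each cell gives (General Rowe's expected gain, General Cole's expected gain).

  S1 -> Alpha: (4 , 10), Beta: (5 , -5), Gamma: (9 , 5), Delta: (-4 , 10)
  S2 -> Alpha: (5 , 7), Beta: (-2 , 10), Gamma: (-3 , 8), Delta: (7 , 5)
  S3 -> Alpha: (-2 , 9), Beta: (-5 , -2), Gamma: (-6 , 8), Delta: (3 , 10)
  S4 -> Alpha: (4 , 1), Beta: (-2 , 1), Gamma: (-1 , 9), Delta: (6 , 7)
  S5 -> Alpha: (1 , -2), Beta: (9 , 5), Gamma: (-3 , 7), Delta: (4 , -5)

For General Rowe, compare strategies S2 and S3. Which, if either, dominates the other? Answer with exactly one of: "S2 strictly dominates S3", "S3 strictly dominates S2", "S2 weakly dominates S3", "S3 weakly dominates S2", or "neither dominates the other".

S2's payoffs vs S3's, by General Cole's action — Alpha: 5>-2, Beta: -2>-5, Gamma: -3>-6, Delta: 7>3.
Every comparison favours S2, so S2 strictly dominates S3.

S2 strictly dominates S3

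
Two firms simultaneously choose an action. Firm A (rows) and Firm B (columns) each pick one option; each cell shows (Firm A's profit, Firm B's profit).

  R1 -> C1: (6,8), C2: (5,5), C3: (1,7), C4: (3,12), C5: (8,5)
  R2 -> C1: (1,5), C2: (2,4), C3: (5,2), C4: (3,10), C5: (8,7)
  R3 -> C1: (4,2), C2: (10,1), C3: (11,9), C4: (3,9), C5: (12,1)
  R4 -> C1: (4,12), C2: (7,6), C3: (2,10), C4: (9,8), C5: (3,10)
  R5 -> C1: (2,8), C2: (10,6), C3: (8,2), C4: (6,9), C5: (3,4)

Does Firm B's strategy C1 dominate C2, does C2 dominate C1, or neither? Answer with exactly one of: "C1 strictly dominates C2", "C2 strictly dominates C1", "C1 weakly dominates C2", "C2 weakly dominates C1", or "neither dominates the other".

Compare C1 to C2 across each opponent action: R1: 8>5, R2: 5>4, R3: 2>1, R4: 12>6, R5: 8>6.
C1 gives a strictly higher payoff against each opponent action, so C1 strictly dominates C2.

C1 strictly dominates C2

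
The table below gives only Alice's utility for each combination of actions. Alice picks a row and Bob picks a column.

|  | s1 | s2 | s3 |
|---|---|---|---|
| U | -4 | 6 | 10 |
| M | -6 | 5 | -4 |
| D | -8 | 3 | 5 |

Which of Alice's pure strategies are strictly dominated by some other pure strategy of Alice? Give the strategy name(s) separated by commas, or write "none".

Nothing dominates U: M at s1 (-4>-6); D at s1 (-4>-8).
M: dominated, since U does at least as well everywhere (s1: -4>-6, s2: 6>5, s3: 10>-4).
D: dominated, since U does at least as well everywhere (s1: -4>-8, s2: 6>3, s3: 10>5).

M, D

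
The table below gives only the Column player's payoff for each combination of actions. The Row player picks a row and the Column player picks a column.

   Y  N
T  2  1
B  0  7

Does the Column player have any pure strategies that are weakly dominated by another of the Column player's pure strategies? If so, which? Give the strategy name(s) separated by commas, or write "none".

Y: no other strategy beats it everywhere (N at T (2>1)).
N is not dominated — it holds its own against Y at B (7>0).

none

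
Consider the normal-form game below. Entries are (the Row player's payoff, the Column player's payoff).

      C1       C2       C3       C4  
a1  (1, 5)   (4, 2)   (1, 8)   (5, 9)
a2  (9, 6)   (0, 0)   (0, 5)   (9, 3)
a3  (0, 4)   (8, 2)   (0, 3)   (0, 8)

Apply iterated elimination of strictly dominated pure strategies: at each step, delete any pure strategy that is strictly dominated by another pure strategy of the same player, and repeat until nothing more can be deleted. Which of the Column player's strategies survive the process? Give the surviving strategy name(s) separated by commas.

C1, C3, C4

Column C2 is eliminated: C1 beats it against every remaining row (a1: 5>2, a2: 6>0, a3: 4>2).
The Row player's strategy a3 is strictly dominated by a1 (C1: 1>0, C3: 1>0, C4: 5>0) and is removed.
Among the remaining strategies, none is strictly dominated by another pure strategy of the same player, so the elimination stops.
Surviving strategies — the Row player: {a1, a2}; the Column player: {C1, C3, C4}.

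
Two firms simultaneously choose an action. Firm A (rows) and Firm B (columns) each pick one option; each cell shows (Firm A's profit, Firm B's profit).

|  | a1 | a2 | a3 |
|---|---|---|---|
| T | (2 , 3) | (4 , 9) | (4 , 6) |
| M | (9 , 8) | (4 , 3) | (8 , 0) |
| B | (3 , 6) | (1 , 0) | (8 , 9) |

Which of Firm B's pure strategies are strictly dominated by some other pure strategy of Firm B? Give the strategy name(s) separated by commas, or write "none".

Nothing dominates a1: a2 at M (8>3); a3 at M (8>0).
a2 is not dominated — it holds its own against a1 at T (9>3); a3 at T (9>6).
Nothing dominates a3: a1 at T (6>3); a2 at B (9>0).

none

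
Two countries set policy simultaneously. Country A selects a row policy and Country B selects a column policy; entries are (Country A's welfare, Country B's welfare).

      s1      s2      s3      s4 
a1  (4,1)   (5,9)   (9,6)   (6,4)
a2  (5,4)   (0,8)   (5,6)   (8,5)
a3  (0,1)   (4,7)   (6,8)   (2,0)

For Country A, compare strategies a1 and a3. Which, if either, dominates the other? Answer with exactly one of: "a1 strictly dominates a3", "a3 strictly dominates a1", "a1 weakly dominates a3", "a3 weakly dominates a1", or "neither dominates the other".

Compare a1 to a3 across every action of Country B: s1: 4>0, s2: 5>4, s3: 9>6, s4: 6>2.
a1 gives a strictly higher payoff against every action of Country B, so a1 strictly dominates a3.

a1 strictly dominates a3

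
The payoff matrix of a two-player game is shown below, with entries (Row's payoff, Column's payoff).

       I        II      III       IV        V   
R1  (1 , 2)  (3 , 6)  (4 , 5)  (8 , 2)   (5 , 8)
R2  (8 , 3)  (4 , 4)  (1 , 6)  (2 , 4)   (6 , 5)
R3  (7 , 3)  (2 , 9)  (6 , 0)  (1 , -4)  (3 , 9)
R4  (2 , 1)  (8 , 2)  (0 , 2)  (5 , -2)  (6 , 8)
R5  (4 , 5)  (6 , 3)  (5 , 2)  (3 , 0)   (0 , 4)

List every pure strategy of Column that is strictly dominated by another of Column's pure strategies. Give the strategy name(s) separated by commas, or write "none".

Nothing dominates I: II at R5 (5>3); III at R3 (3>0); IV at R1 (2=2); V at R5 (5>4).
II is not dominated — it holds its own against I at R1 (6>2); III at R1 (6>5); IV at R1 (6>2); V at R3 (9=9).
III: no other strategy beats it everywhere (I at R1 (5>2); II at R2 (6>4); IV at R1 (5>2); V at R2 (6>5)).
III strictly dominates IV — R1: 5>2, R2: 6>4, R3: 0>-4, R4: 2>-2, R5: 2>0.
V is not dominated — it holds its own against I at R1 (8>2); II at R1 (8>6); III at R1 (8>5); IV at R1 (8>2).

IV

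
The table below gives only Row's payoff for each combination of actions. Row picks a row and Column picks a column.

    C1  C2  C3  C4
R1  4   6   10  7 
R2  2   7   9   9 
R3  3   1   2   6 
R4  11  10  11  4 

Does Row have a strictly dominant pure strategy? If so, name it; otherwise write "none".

R1 fails to dominate R2 at C2 (6<7).
R2 fails to dominate R1 at C1 (2<4).
R3 fails to dominate R1 at C1 (3<4).
R4 fails to dominate R1 at C4 (4<7).
No single strategy dominates all the others.

none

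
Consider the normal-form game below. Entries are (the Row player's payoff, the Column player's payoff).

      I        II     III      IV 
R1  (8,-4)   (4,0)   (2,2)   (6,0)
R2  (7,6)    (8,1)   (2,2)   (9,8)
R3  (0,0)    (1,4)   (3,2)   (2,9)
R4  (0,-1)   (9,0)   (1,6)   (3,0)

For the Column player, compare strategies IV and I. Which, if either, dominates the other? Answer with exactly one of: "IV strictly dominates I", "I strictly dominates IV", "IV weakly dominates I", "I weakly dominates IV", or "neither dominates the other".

Compare IV to I across each opponent action: R1: 0>-4, R2: 8>6, R3: 9>0, R4: 0>-1.
IV gives a strictly higher payoff against each opponent action, so IV strictly dominates I.

IV strictly dominates I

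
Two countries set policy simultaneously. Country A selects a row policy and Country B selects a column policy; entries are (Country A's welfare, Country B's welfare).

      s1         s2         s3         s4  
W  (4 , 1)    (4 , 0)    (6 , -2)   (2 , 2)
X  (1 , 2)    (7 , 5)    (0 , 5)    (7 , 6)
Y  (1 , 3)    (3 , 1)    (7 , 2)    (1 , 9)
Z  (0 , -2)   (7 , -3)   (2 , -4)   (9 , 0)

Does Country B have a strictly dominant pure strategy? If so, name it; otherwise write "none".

s4

s4 vs s1: W: 2>1, X: 6>2, Y: 9>3, Z: 0>-2.
s4 vs s2: W: 2>0, X: 6>5, Y: 9>1, Z: 0>-3.
s4 vs s3: W: 2>-2, X: 6>5, Y: 9>2, Z: 0>-4.
s4 strictly beats every other strategy against every opponent action, so it is strictly dominant.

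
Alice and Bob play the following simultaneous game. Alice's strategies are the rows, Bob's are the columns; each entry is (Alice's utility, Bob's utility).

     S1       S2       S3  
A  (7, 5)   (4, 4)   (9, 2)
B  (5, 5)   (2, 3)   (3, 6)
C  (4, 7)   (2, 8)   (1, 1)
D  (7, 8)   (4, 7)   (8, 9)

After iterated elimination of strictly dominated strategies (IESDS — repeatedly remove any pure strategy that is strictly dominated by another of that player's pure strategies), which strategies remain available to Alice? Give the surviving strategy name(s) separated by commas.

Row B is eliminated: A beats it against every remaining column (S1: 7>5, S2: 4>2, S3: 9>3).
Row C is eliminated: A beats it against every remaining column (S1: 7>4, S2: 4>2, S3: 9>1).
Bob's strategy S2 is strictly dominated by S1 (A: 5>4, D: 8>7) and is removed.
Among the remaining strategies, none is strictly dominated by another pure strategy of the same player, so the elimination stops.
Surviving strategies — Alice: {A, D}; Bob: {S1, S3}.

A, D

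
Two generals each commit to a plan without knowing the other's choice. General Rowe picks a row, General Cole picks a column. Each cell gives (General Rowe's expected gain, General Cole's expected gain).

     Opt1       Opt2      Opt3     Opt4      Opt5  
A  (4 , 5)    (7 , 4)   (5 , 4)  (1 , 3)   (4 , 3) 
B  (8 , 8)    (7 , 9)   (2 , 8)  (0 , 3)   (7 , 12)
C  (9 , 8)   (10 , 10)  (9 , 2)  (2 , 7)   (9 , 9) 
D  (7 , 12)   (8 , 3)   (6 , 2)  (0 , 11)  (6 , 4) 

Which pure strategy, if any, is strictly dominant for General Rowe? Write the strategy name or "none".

C

C vs A: Opt1: 9>4, Opt2: 10>7, Opt3: 9>5, Opt4: 2>1, Opt5: 9>4.
C vs B: Opt1: 9>8, Opt2: 10>7, Opt3: 9>2, Opt4: 2>0, Opt5: 9>7.
C vs D: Opt1: 9>7, Opt2: 10>8, Opt3: 9>6, Opt4: 2>0, Opt5: 9>6.
C strictly beats every other strategy against every opponent action, so it is strictly dominant.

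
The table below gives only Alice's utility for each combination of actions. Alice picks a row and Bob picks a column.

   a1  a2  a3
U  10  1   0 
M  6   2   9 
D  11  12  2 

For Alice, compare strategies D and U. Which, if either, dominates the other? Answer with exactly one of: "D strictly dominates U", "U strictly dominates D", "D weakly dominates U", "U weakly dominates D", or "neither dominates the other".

D strictly dominates U

D's payoffs vs U's, by Bob's action — a1: 11>10, a2: 12>1, a3: 2>0.
Every comparison favours D, so D strictly dominates U.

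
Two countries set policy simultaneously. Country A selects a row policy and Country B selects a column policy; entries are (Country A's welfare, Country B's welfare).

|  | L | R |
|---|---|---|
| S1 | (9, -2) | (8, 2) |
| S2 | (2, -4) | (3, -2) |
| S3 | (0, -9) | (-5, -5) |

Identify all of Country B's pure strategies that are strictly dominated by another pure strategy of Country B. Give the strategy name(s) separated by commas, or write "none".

L

L is strictly dominated by R (S1: 2>-2, S2: -2>-4, S3: -5>-9).
R is not dominated — it holds its own against L at S1 (2>-2).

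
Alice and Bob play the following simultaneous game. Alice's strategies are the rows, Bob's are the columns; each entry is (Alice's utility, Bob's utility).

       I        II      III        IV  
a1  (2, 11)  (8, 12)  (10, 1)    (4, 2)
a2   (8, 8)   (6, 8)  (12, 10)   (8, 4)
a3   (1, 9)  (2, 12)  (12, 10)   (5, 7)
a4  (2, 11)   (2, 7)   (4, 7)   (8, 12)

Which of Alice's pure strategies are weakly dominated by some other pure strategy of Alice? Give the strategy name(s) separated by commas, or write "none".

a3, a4

a1 is not dominated — it holds its own against a2 at II (8>6); a3 at I (2>1); a4 at II (8>2).
Nothing dominates a2: a1 at I (8>2); a3 at I (8>1); a4 at I (8>2).
a3: dominated, since a2 does at least as well everywhere (I: 8>1, II: 6>2, III: 12=12, IV: 8>5).
a2 weakly dominates a4 — I: 8>2, II: 6>2, III: 12>4, IV: 8=8.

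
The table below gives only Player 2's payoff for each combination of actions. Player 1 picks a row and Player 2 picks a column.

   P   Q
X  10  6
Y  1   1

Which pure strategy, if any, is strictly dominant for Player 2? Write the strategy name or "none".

none

P fails to dominate Q at Y (1=1).
Q fails to dominate P at X (6<10).
No single strategy dominates all the others.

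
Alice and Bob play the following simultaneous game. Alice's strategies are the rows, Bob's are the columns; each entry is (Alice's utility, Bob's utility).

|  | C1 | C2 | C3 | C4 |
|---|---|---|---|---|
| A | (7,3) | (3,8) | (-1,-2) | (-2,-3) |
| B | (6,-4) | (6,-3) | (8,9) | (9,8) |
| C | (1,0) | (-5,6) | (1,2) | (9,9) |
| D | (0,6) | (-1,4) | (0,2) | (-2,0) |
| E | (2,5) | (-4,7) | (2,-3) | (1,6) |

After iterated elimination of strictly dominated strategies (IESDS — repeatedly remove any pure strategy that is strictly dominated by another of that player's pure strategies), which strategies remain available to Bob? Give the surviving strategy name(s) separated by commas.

C3, C4

Alice's strategy D is strictly dominated by B (C1: 6>0, C2: 6>-1, C3: 8>0, C4: 9>-2) and is removed.
Row E is eliminated: B beats it against every remaining column (C1: 6>2, C2: 6>-4, C3: 8>2, C4: 9>1).
Column C1 is eliminated: C2 beats it against every remaining row (A: 8>3, B: -3>-4, C: 6>0).
For Alice, B strictly dominates A on the remaining columns (C2: 6>3, C3: 8>-1, C4: 9>-2); eliminate A.
For Bob, C4 strictly dominates C2 on the remaining rows (B: 8>-3, C: 9>6); eliminate C2.
Among the remaining strategies, none is strictly dominated by another pure strategy of the same player, so the elimination stops.
Surviving strategies — Alice: {B, C}; Bob: {C3, C4}.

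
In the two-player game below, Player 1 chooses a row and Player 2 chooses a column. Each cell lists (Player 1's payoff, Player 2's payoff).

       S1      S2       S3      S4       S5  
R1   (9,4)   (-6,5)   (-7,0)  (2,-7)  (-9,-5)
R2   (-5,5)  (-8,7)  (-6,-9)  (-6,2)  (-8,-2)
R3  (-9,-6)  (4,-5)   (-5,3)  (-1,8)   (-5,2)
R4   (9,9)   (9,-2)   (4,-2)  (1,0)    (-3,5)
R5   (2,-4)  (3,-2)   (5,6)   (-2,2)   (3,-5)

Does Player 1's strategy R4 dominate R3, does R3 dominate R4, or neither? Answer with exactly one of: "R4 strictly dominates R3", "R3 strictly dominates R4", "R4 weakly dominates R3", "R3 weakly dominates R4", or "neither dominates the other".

R4 strictly dominates R3

Compare R4 to R3 across every action of Player 2: S1: 9>-9, S2: 9>4, S3: 4>-5, S4: 1>-1, S5: -3>-5.
Every comparison favours R4, so R4 strictly dominates R3.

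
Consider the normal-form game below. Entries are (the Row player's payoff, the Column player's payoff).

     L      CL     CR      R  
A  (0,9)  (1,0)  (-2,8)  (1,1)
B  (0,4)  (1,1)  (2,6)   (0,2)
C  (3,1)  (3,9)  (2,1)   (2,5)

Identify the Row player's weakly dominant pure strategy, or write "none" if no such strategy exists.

C

C vs A: L: 3>0, CL: 3>1, CR: 2>-2, R: 2>1.
C vs B: L: 3>0, CL: 3>1, CR: 2=2, R: 2>0.
C is at least as good as every other strategy against every opponent action, so it is weakly dominant.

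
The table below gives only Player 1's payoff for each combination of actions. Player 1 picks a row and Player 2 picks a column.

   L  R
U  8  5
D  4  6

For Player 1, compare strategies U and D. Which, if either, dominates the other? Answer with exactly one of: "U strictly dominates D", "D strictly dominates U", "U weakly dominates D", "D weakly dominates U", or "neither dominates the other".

neither dominates the other

U's payoffs vs D's, by Player 2's action — L: 8>4, R: 5<6.
U does better at L but worse at R; neither strategy dominates the other.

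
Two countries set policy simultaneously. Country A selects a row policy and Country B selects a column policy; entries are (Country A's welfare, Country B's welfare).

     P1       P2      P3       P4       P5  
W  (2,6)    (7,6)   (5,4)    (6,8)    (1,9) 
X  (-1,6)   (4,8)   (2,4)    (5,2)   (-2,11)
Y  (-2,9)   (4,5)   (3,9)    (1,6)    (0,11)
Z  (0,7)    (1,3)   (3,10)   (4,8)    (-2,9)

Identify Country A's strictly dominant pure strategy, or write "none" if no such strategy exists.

W

W vs X: P1: 2>-1, P2: 7>4, P3: 5>2, P4: 6>5, P5: 1>-2.
W vs Y: P1: 2>-2, P2: 7>4, P3: 5>3, P4: 6>1, P5: 1>0.
W vs Z: P1: 2>0, P2: 7>1, P3: 5>3, P4: 6>4, P5: 1>-2.
W strictly beats every other strategy against every opponent action, so it is strictly dominant.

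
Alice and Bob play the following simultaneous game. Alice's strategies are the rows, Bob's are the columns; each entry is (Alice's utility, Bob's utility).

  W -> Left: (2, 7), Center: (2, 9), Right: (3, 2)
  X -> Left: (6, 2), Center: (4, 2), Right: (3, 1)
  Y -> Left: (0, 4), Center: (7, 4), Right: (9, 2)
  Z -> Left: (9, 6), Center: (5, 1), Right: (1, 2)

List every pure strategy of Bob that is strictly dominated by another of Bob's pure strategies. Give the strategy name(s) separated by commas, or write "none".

Right

Left is not dominated — it holds its own against Center at X (2=2); Right at W (7>2).
Center: no other strategy beats it everywhere (Left at W (9>7); Right at W (9>2)).
Right is strictly dominated by Left (W: 7>2, X: 2>1, Y: 4>2, Z: 6>2).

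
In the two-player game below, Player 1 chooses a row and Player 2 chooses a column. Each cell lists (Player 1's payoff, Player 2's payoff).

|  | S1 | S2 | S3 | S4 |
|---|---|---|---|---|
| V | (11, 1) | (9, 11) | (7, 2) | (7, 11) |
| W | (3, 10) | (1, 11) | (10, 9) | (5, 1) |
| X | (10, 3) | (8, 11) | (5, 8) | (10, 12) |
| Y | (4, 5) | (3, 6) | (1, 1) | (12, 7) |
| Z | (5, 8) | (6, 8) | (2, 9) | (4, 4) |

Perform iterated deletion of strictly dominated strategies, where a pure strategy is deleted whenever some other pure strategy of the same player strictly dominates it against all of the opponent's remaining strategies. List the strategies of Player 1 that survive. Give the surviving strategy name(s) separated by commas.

Player 1's strategy Z is strictly dominated by V (S1: 11>5, S2: 9>6, S3: 7>2, S4: 7>4) and is removed.
For Player 2, S2 strictly dominates S1 on the remaining rows (V: 11>1, W: 11>10, X: 11>3, Y: 6>5); eliminate S1.
Player 2's strategy S3 is strictly dominated by S2 (V: 11>2, W: 11>9, X: 11>8, Y: 6>1) and is removed.
Row W is eliminated: V beats it against every remaining column (S2: 9>1, S4: 7>5).
Among the remaining strategies, none is strictly dominated by another pure strategy of the same player, so the elimination stops.
Surviving strategies — Player 1: {V, X, Y}; Player 2: {S2, S4}.

V, X, Y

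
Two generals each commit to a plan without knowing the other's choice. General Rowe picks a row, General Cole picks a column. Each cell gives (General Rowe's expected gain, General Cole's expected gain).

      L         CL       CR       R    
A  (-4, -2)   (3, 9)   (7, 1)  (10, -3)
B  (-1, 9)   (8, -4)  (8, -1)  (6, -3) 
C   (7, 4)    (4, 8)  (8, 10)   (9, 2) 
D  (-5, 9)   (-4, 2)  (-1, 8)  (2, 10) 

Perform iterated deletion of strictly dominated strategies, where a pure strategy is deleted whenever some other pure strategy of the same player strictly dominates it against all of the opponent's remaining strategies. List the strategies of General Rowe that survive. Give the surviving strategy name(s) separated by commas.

B, C

For General Rowe, A strictly dominates D on the remaining columns (L: -4>-5, CL: 3>-4, CR: 7>-1, R: 10>2); eliminate D.
Column R is eliminated: L beats it against every remaining row (A: -2>-3, B: 9>-3, C: 4>2).
For General Rowe, B strictly dominates A on the remaining columns (L: -1>-4, CL: 8>3, CR: 8>7); eliminate A.
General Cole's strategy CL is strictly dominated by CR (B: -1>-4, C: 10>8) and is removed.
Among the remaining strategies, none is strictly dominated by another pure strategy of the same player, so the elimination stops.
Surviving strategies — General Rowe: {B, C}; General Cole: {L, CR}.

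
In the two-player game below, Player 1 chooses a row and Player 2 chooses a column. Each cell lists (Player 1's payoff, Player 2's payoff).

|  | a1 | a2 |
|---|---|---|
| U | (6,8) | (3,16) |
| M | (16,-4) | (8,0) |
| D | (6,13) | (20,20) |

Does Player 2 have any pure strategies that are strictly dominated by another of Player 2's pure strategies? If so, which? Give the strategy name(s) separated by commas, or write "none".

a1: dominated, since a2 does at least as well everywhere (U: 16>8, M: 0>-4, D: 20>13).
a2 is not dominated — it holds its own against a1 at U (16>8).

a1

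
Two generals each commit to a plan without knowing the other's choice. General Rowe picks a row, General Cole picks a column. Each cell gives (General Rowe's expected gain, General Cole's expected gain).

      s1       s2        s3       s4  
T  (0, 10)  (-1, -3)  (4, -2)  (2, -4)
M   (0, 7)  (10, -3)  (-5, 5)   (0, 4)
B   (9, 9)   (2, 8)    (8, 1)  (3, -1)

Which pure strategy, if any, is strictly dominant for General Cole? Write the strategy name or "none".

s1

s1 vs s2: T: 10>-3, M: 7>-3, B: 9>8.
s1 vs s3: T: 10>-2, M: 7>5, B: 9>1.
s1 vs s4: T: 10>-4, M: 7>4, B: 9>-1.
s1 strictly beats every other strategy against every opponent action, so it is strictly dominant.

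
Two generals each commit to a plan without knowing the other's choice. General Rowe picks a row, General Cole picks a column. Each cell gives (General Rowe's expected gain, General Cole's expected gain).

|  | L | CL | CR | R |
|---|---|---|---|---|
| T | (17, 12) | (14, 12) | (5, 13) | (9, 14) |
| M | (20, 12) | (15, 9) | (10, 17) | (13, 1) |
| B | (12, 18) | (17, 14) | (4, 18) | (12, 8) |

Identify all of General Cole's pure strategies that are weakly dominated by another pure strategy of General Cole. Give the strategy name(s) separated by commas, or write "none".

L, CL

L: dominated, since CR does at least as well everywhere (T: 13>12, M: 17>12, B: 18=18).
L weakly dominates CL — T: 12=12, M: 12>9, B: 18>14.
CR is not dominated — it holds its own against L at T (13>12); CL at T (13>12); R at M (17>1).
R is not dominated — it holds its own against L at T (14>12); CL at T (14>12); CR at T (14>13).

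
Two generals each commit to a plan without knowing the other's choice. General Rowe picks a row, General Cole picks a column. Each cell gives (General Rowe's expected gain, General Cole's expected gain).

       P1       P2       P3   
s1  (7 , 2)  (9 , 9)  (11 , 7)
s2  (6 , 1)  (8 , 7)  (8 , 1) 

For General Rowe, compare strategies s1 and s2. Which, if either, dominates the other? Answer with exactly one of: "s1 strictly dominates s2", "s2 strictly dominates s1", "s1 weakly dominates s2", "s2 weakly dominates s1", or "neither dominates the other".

s1's payoffs vs s2's, by General Cole's action — P1: 7>6, P2: 9>8, P3: 11>8.
Every comparison favours s1, so s1 strictly dominates s2.

s1 strictly dominates s2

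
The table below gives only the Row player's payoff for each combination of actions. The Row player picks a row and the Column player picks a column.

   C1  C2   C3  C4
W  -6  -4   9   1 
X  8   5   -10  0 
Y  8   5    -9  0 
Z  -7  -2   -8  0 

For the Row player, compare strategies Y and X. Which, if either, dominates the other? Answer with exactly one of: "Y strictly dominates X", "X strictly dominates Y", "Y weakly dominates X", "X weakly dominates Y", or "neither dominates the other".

Y weakly dominates X

Compare Y to X across every action of the Column player: C1: 8=8, C2: 5=5, C3: -9>-10, C4: 0=0.
Y is at least as good everywhere and strictly better somewhere (tied only at C1, C2, C4), so Y weakly but not strictly dominates X.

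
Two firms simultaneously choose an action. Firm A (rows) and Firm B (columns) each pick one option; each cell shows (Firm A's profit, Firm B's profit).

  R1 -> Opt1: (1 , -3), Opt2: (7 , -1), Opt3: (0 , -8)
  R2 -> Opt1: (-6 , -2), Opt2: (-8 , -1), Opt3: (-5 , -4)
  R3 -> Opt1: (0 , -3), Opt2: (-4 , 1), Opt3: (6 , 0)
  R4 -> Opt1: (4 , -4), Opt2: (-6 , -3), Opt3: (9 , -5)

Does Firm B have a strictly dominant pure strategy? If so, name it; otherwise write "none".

Opt2 vs Opt1: R1: -1>-3, R2: -1>-2, R3: 1>-3, R4: -3>-4.
Opt2 vs Opt3: R1: -1>-8, R2: -1>-4, R3: 1>0, R4: -3>-5.
Opt2 strictly beats every other strategy against every opponent action, so it is strictly dominant.

Opt2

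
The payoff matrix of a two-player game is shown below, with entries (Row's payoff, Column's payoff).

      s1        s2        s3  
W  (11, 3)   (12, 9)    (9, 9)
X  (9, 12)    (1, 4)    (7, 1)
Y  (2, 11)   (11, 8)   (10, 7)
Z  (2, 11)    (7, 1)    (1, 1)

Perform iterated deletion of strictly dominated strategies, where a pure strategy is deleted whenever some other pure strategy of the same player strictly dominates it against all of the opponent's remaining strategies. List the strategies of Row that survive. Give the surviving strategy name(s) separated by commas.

W, Y

Row X is eliminated: W beats it against every remaining column (s1: 11>9, s2: 12>1, s3: 9>7).
Row Z is eliminated: W beats it against every remaining column (s1: 11>2, s2: 12>7, s3: 9>1).
Among the remaining strategies, none is strictly dominated by another pure strategy of the same player, so the elimination stops.
Surviving strategies — Row: {W, Y}; Column: {s1, s2, s3}.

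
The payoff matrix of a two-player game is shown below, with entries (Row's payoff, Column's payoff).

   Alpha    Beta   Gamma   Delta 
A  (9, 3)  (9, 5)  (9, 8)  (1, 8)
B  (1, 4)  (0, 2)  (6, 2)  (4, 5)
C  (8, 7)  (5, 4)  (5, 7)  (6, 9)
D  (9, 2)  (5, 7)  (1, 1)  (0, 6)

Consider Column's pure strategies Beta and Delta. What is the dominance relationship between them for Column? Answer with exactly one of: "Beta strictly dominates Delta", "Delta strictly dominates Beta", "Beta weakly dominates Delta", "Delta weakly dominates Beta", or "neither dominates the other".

neither dominates the other

Compare Beta to Delta across every action of Row: A: 5<8, B: 2<5, C: 4<9, D: 7>6.
Beta does better at D but worse at A, B, C; neither strategy dominates the other.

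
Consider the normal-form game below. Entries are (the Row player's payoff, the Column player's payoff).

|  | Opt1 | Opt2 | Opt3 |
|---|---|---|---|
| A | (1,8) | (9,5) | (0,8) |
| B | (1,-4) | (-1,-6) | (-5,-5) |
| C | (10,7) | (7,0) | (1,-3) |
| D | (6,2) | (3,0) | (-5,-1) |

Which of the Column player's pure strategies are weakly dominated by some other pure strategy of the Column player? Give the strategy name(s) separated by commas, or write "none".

Opt2, Opt3

Nothing dominates Opt1: Opt2 at A (8>5); Opt3 at B (-4>-5).
Opt2: dominated, since Opt1 does at least as well everywhere (A: 8>5, B: -4>-6, C: 7>0, D: 2>0).
Opt3 is weakly dominated by Opt1 (A: 8=8, B: -4>-5, C: 7>-3, D: 2>-1).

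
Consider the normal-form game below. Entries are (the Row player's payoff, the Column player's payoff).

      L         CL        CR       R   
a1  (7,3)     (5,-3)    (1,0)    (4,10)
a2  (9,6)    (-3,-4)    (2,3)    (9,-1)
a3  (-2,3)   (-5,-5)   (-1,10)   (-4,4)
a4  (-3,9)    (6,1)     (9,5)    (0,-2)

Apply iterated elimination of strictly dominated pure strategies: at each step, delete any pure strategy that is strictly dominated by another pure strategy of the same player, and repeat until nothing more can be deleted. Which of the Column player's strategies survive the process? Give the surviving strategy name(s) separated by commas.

For the Row player, a1 strictly dominates a3 on the remaining columns (L: 7>-2, CL: 5>-5, CR: 1>-1, R: 4>-4); eliminate a3.
For the Column player, L strictly dominates CL on the remaining rows (a1: 3>-3, a2: 6>-4, a4: 9>1); eliminate CL.
Row a1 is eliminated: a2 beats it against every remaining column (L: 9>7, CR: 2>1, R: 9>4).
Column CR is eliminated: L beats it against every remaining row (a2: 6>3, a4: 9>5).
Row a4 is eliminated: a2 beats it against every remaining column (L: 9>-3, R: 9>0).
The Column player's strategy R is strictly dominated by L (a2: 6>-1) and is removed.
Among the remaining strategies, none is strictly dominated by another pure strategy of the same player, so the elimination stops.
Surviving strategies — the Row player: {a2}; the Column player: {L}.

L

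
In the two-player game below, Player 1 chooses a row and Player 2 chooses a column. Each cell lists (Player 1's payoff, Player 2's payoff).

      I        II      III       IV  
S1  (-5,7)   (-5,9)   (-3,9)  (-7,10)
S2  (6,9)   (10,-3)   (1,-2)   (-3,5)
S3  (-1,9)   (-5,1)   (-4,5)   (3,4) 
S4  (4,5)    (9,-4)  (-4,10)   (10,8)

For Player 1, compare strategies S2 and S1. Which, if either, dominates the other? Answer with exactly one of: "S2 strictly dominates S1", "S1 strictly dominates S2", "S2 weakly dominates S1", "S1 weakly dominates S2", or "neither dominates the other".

S2 strictly dominates S1

S2's payoffs vs S1's, by Player 2's action — I: 6>-5, II: 10>-5, III: 1>-3, IV: -3>-7.
Every comparison favours S2, so S2 strictly dominates S1.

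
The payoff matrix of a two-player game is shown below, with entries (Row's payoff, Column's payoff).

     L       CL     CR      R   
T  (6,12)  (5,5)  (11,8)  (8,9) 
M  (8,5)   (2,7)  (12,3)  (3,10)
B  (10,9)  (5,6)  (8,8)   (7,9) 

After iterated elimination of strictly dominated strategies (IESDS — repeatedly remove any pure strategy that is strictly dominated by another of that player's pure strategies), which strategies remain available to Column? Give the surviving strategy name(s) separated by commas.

Column's strategy CL is strictly dominated by R (T: 9>5, M: 10>7, B: 9>6) and is removed.
Column's strategy CR is strictly dominated by L (T: 12>8, M: 5>3, B: 9>8) and is removed.
Row's strategy M is strictly dominated by B (L: 10>8, R: 7>3) and is removed.
Among the remaining strategies, none is strictly dominated by another pure strategy of the same player, so the elimination stops.
Surviving strategies — Row: {T, B}; Column: {L, R}.

L, R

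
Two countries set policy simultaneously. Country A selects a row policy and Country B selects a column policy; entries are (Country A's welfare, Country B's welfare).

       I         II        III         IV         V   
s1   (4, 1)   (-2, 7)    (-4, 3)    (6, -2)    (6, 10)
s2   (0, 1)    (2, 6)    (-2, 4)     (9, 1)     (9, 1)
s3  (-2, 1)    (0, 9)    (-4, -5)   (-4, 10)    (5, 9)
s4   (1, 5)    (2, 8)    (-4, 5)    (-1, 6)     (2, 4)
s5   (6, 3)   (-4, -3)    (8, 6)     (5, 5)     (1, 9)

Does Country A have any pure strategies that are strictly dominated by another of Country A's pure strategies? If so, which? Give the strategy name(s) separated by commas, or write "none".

Nothing dominates s1: s2 at I (4>0); s3 at I (4>-2); s4 at I (4>1); s5 at II (-2>-4).
s2 is not dominated — it holds its own against s1 at II (2>-2); s3 at I (0>-2); s4 at II (2=2); s5 at II (2>-4).
s2 strictly dominates s3 — I: 0>-2, II: 2>0, III: -2>-4, IV: 9>-4, V: 9>5.
s4: no other strategy beats it everywhere (s1 at II (2>-2); s2 at I (1>0); s3 at I (1>-2); s5 at II (2>-4)).
s5: no other strategy beats it everywhere (s1 at I (6>4); s2 at I (6>0); s3 at I (6>-2); s4 at I (6>1)).

s3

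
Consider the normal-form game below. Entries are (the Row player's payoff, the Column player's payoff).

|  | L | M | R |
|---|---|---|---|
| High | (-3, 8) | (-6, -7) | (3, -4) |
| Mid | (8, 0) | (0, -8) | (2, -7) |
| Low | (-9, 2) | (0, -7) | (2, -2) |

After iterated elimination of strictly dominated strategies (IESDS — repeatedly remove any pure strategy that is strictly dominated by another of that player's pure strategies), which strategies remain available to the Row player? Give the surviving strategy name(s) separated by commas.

Mid

The Column player's strategy M is strictly dominated by L (High: 8>-7, Mid: 0>-8, Low: 2>-7) and is removed.
Row Low is eliminated: High beats it against every remaining column (L: -3>-9, R: 3>2).
The Column player's strategy R is strictly dominated by L (High: 8>-4, Mid: 0>-7) and is removed.
The Row player's strategy High is strictly dominated by Mid (L: 8>-3) and is removed.
Among the remaining strategies, none is strictly dominated by another pure strategy of the same player, so the elimination stops.
Surviving strategies — the Row player: {Mid}; the Column player: {L}.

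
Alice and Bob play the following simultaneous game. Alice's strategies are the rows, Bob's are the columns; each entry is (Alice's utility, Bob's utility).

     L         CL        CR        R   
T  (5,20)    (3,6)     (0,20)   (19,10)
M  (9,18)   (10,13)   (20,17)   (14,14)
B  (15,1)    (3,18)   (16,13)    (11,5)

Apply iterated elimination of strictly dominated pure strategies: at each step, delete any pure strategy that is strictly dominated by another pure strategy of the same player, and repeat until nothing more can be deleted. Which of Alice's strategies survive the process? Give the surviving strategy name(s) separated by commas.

M, B

For Bob, CR strictly dominates R on the remaining rows (T: 20>10, M: 17>14, B: 13>5); eliminate R.
Alice's strategy T is strictly dominated by M (L: 9>5, CL: 10>3, CR: 20>0) and is removed.
Among the remaining strategies, none is strictly dominated by another pure strategy of the same player, so the elimination stops.
Surviving strategies — Alice: {M, B}; Bob: {L, CL, CR}.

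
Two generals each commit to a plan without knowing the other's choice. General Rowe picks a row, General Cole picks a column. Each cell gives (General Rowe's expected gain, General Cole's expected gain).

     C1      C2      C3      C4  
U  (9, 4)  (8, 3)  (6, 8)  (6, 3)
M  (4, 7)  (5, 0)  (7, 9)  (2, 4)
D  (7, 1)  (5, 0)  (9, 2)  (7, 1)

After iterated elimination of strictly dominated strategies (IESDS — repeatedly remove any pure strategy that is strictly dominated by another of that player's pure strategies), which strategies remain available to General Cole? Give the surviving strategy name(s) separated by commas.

General Cole's strategy C1 is strictly dominated by C3 (U: 8>4, M: 9>7, D: 2>1) and is removed.
General Cole's strategy C2 is strictly dominated by C3 (U: 8>3, M: 9>0, D: 2>0) and is removed.
Row U is eliminated: D beats it against every remaining column (C3: 9>6, C4: 7>6).
General Rowe's strategy M is strictly dominated by D (C3: 9>7, C4: 7>2) and is removed.
General Cole's strategy C4 is strictly dominated by C3 (D: 2>1) and is removed.
Among the remaining strategies, none is strictly dominated by another pure strategy of the same player, so the elimination stops.
Surviving strategies — General Rowe: {D}; General Cole: {C3}.

C3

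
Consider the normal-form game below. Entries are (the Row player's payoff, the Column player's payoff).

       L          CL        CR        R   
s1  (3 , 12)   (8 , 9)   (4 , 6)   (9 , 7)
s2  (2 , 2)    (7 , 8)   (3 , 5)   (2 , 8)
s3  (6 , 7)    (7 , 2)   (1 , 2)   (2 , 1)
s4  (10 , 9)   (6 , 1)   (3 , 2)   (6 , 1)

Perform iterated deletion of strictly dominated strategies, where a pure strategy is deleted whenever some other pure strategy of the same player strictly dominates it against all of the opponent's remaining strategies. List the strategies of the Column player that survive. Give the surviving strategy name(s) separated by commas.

The Row player's strategy s2 is strictly dominated by s1 (L: 3>2, CL: 8>7, CR: 4>3, R: 9>2) and is removed.
The Column player's strategy CL is strictly dominated by L (s1: 12>9, s3: 7>2, s4: 9>1) and is removed.
For the Row player, s4 strictly dominates s3 on the remaining columns (L: 10>6, CR: 3>1, R: 6>2); eliminate s3.
Column CR is eliminated: L beats it against every remaining row (s1: 12>6, s4: 9>2).
For the Column player, L strictly dominates R on the remaining rows (s1: 12>7, s4: 9>1); eliminate R.
Row s1 is eliminated: s4 beats it against every remaining column (L: 10>3).
Among the remaining strategies, none is strictly dominated by another pure strategy of the same player, so the elimination stops.
Surviving strategies — the Row player: {s4}; the Column player: {L}.

L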